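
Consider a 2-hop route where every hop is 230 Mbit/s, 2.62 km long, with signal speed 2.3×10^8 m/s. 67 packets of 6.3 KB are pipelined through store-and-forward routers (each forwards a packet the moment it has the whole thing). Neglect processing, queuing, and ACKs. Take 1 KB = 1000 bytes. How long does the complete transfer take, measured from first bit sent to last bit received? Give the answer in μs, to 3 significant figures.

Per-hop transmission t_tx = L/R = 50400/230000000 = 219.13 μs.
Per-hop propagation t_prop = 2620/2.3e+08 = 11.3913 μs.
Pipeline fill: first packet needs 2·t_tx to clear all hops; remaining 66 packets each add one t_tx.
Total = (2+67-1)·t_tx + 2·t_prop = 68·219.13 + 2·11.3913 = 14900 μs.

14900 μs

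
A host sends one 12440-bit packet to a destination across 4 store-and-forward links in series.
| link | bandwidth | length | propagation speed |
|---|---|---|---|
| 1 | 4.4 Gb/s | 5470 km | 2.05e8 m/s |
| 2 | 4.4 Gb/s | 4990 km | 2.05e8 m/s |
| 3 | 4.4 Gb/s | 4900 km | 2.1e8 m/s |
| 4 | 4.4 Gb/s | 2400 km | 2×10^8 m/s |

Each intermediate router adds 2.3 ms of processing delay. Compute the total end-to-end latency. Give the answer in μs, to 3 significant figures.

93300 μs

Transmission delay per hop = L/R = 12440/4400000000 = 2.82727 μs; 4 hops → 11.3091 μs.
Propagation delays (d/s per hop): 26682.9, 24341.5, 23333.3, 12000 μs; sum = 86357.7 μs.
Processing at 3 router(s): 3 × 2.3 ms = 6900 μs.
End-to-end = 93300 μs.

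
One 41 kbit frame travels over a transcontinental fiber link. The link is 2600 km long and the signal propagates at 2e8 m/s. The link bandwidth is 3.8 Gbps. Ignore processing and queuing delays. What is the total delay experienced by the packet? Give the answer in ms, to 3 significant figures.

L = 41000 bits.
Transmission delay = L/R = 41000 / 3800000000 = 0.0107895 ms.
Propagation delay = d/s = 2600000 m / 200000000 m/s = 13 ms.
Total = 13.0 ms.

13.0 ms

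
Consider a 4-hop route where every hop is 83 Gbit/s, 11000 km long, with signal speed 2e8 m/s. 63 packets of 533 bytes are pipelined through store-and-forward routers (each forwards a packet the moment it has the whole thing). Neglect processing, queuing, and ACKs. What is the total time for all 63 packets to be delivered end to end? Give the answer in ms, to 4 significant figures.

Per-hop transmission t_tx = L/R = 4264/83000000000 = 5.13735e-05 ms.
Per-hop propagation t_prop = 11000000/200000000 = 55 ms.
Pipeline fill: first packet needs 4·t_tx to clear all hops; remaining 62 packets each add one t_tx.
Total = (4+63-1)·t_tx + 4·t_prop = 66·5.13735e-05 + 4·55 = 220.0 ms.

220.0 ms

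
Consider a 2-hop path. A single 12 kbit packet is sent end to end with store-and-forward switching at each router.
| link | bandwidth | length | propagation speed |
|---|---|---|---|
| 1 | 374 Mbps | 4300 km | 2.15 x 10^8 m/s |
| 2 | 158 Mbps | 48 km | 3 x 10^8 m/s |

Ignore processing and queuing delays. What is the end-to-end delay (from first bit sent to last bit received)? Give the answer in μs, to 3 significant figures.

20300 μs

L = 12000 bits.
Transmission delays (L/R per hop): 32.0856, 75.9494 μs; sum = 108.035 μs.
Propagation delays (d/s per hop): 20000, 160 μs; sum = 20160 μs.
End-to-end = 20300 μs.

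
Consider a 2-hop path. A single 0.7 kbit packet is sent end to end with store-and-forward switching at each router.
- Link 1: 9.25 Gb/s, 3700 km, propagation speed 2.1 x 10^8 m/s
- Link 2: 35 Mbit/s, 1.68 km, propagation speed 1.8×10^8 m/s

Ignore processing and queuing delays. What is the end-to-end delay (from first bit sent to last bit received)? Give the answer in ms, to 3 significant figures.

L = 700 bits.
Transmission delays (L/R per hop): 7.56757e-05, 0.02 ms; sum = 0.0200757 ms.
Propagation delays (d/s per hop): 17.619, 0.00933333 ms; sum = 17.6284 ms.
End-to-end = 17.6 ms.

17.6 ms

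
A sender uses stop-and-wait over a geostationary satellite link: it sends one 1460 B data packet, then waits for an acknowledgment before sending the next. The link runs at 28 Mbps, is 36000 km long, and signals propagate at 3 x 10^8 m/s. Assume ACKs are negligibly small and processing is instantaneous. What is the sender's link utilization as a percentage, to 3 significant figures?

t_tx = L/R = 11680/28000000 = 0.000417143 s.
t_prop = 36000000/300000000 = 0.12 s; RTT = 0.24 s.
Cycle = t_tx + RTT = 0.240417 s.
Utilization = t_tx / cycle = 0.000417143/0.240417 = 0.174 %.

0.174 %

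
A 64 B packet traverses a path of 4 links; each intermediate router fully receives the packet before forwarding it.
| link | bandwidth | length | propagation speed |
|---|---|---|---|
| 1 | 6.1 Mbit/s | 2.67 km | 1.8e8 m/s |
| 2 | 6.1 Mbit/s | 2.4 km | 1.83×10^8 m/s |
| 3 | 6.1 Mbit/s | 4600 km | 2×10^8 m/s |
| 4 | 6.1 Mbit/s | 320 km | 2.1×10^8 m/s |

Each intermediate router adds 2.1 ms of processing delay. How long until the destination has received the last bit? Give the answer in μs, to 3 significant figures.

L = 64 × 8 = 512 bits.
Transmission delay per hop = L/R = 512/6100000 = 83.9344 μs; 4 hops → 335.738 μs.
Propagation delays (d/s per hop): 14.8333, 13.1148, 23000, 1523.81 μs; sum = 24551.8 μs.
Processing at 3 router(s): 3 × 2.1 ms = 6300 μs.
End-to-end = 31200 μs.

31200 μs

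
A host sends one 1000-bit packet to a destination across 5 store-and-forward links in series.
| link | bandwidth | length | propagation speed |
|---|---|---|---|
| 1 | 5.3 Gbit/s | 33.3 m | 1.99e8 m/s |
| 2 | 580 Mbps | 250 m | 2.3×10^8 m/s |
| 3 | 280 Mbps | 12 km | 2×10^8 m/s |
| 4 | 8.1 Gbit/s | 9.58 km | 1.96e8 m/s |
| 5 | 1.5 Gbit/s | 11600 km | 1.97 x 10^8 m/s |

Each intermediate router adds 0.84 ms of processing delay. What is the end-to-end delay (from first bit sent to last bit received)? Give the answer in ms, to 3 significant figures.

62.4 ms

Transmission delays (L/R per hop): 0.000188679, 0.00172414, 0.00357143, 0.000123457, 0.000666667 ms; sum = 0.00627437 ms.
Propagation delays (d/s per hop): 0.000167337, 0.00108696, 0.06, 0.0488776, 58.8832 ms; sum = 58.9934 ms.
Processing at 4 router(s): 4 × 0.84 ms = 3.36 ms.
End-to-end = 62.4 ms.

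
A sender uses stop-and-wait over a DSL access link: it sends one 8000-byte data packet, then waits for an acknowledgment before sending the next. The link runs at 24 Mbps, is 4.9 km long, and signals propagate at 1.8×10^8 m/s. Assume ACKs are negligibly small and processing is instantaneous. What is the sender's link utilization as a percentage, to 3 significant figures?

98.0 %

t_tx = L/R = 64000/24000000 = 0.00266667 s.
t_prop = 4900/180000000 = 2.72222e-05 s; RTT = 5.44444e-05 s.
Cycle = t_tx + RTT = 0.00272111 s.
Utilization = t_tx / cycle = 0.00266667/0.00272111 = 98.0 %.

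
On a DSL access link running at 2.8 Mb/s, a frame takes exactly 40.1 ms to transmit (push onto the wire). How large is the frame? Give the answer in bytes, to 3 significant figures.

L = R × t_tx = 2800000 b/s × 0.0401 s = 112280 bits.
In bytes: 112280 / 8 = 14000 bytes.

14000 bytes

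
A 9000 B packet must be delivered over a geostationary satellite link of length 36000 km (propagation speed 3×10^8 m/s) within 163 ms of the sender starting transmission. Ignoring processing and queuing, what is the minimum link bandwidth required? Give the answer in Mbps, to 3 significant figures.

L = 72000 bits.
Propagation delay = 36000000 / 300000000 = 120 ms.
Transmission budget = 163 − 120 = 43 ms.
R ≥ L / t_tx = 72000 bits / 0.043 s = 1.67 Mbps.

1.67 Mbps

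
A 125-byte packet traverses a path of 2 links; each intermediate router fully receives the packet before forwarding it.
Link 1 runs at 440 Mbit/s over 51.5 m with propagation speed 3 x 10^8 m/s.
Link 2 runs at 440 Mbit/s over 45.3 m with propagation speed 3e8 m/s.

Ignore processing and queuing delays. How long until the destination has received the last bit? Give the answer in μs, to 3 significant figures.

L = 125 × 8 = 1000 bits.
Transmission delay per hop = L/R = 1000/440000000 = 2.27273 μs; 2 hops → 4.54545 μs.
Propagation delays (d/s per hop): 0.171667, 0.151 μs; sum = 0.322667 μs.
End-to-end = 4.87 μs.

4.87 μs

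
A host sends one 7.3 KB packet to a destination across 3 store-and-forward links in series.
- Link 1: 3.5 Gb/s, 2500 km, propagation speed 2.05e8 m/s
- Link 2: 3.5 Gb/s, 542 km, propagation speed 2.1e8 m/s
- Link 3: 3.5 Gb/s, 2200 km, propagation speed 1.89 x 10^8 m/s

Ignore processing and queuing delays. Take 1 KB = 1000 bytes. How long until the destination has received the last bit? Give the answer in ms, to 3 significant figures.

26.5 ms

L = 58400 bits.
Transmission delay per hop = L/R = 58400/3500000000 = 0.0166857 ms; 3 hops → 0.0500571 ms.
Propagation delays (d/s per hop): 12.1951, 2.58095, 11.6402 ms; sum = 26.4163 ms.
End-to-end = 26.5 ms.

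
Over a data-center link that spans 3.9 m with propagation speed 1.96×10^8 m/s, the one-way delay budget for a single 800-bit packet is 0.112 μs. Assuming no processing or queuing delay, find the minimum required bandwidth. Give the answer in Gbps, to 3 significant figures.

8.69 Gbps

Propagation delay = 3.9 / 196000000 = 0.019898 μs.
Transmission budget = 0.112 − 0.019898 = 0.092102 μs.
R ≥ L / t_tx = 800 bits / 9.2102e-08 s = 8.69 Gbps.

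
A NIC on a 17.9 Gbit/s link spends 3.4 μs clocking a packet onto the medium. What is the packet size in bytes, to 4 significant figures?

7608 bytes

L = R × t_tx = 17900000000 b/s × 3.4e-06 s = 60860 bits.
In bytes: 60860 / 8 = 7608 bytes.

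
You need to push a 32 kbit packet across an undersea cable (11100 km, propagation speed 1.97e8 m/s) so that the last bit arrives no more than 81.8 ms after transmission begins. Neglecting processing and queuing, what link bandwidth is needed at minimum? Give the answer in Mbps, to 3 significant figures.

1.26 Mbps

Propagation delay = 11100000 / 197000000 = 56.3452 ms.
Transmission budget = 81.8 − 56.3452 = 25.4548 ms.
R ≥ L / t_tx = 32000 bits / 0.0254548 s = 1.26 Mbps.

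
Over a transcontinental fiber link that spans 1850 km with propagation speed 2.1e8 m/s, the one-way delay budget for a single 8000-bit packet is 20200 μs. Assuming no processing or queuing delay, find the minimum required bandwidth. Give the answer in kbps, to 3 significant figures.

Propagation delay = 1850000 / 210000000 = 8809.52 μs.
Transmission budget = 20200 − 8809.52 = 11390.5 μs.
R ≥ L / t_tx = 8000 bits / 0.0113905 s = 702 kbps.

702 kbps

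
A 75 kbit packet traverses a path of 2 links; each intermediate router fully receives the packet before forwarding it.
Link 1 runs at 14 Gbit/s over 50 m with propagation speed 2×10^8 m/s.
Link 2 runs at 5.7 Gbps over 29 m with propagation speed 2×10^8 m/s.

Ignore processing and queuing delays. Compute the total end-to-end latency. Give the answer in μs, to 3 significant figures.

18.9 μs

L = 75000 bits.
Transmission delays (L/R per hop): 5.35714, 13.1579 μs; sum = 18.515 μs.
Propagation delays (d/s per hop): 0.25, 0.145 μs; sum = 0.395 μs.
End-to-end = 18.9 μs.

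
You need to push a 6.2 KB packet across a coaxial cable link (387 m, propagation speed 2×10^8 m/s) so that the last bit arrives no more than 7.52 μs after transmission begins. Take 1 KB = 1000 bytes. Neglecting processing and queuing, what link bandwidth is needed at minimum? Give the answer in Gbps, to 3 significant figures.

L = 49600 bits.
Propagation delay = 387 / 200000000 = 1.935 μs.
Transmission budget = 7.52 − 1.935 = 5.585 μs.
R ≥ L / t_tx = 49600 bits / 5.585e-06 s = 8.88 Gbps.

8.88 Gbps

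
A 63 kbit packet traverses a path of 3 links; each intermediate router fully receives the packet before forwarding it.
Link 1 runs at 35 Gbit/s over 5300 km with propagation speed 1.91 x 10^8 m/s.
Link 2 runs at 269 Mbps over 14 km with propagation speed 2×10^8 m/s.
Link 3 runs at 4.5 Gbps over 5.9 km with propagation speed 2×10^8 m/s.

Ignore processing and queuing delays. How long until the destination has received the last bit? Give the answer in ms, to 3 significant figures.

28.1 ms

L = 63000 bits.
Transmission delays (L/R per hop): 0.0018, 0.234201, 0.014 ms; sum = 0.250001 ms.
Propagation delays (d/s per hop): 27.7487, 0.07, 0.0295 ms; sum = 27.8482 ms.
End-to-end = 28.1 ms.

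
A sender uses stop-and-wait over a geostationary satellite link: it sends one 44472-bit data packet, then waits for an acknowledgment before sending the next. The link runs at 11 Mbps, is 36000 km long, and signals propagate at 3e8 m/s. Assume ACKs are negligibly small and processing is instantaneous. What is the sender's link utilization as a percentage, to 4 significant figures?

1.657 %

t_tx = L/R = 44472/11000000 = 0.00404291 s.
t_prop = 36000000/300000000 = 0.12 s; RTT = 0.24 s.
Cycle = t_tx + RTT = 0.244043 s.
Utilization = t_tx / cycle = 0.00404291/0.244043 = 1.657 %.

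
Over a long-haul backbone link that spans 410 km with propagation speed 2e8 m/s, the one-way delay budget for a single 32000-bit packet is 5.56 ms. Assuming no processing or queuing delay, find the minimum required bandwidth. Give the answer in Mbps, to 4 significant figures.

9.117 Mbps

Propagation delay = 410000 / 200000000 = 2.05 ms.
Transmission budget = 5.56 − 2.05 = 3.51 ms.
R ≥ L / t_tx = 32000 bits / 0.00351 s = 9.117 Mbps.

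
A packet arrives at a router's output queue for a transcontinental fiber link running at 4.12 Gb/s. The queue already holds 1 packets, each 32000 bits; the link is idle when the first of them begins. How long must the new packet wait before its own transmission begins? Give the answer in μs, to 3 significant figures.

7.77 μs

Each queued packet: L/R = 32000/4120000000 = 7.76699 μs.
1 queued → 7.76699 μs.
Queuing delay = 7.77 μs.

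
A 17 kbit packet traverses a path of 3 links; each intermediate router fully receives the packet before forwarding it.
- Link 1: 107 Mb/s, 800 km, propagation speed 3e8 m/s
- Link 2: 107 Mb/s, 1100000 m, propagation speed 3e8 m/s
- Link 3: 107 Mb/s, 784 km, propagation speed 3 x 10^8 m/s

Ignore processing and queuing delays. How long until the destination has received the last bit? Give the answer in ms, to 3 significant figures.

9.42 ms

L = 17000 bits.
Transmission delay per hop = L/R = 17000/107000000 = 0.158879 ms; 3 hops → 0.476636 ms.
Propagation delays (d/s per hop): 2.66667, 3.66667, 2.61333 ms; sum = 8.94667 ms.
End-to-end = 9.42 ms.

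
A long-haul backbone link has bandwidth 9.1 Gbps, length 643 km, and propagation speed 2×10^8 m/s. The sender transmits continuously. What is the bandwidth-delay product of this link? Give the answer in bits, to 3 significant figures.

29300000 bits

Propagation delay = 643000 / 200000000 = 0.003215 s.
BDP = R × t_prop = 9100000000 × 0.003215 = 29256500 bits.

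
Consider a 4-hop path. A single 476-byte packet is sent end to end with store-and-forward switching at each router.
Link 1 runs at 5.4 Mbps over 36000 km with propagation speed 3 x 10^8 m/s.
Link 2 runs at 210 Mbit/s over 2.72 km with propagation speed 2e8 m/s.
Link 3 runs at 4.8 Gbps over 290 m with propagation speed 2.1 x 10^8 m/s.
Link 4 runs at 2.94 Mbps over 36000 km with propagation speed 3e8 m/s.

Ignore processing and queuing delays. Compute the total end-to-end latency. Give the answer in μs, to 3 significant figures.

L = 476 × 8 = 3808 bits.
Transmission delays (L/R per hop): 705.185, 18.1333, 0.793333, 1295.24 μs; sum = 2019.35 μs.
Propagation delays (d/s per hop): 120000, 13.6, 1.38095, 120000 μs; sum = 240015 μs.
End-to-end = 242000 μs.

242000 μs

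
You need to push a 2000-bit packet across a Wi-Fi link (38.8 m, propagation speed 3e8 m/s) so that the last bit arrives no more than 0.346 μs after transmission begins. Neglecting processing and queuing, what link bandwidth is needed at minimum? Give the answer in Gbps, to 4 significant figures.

Propagation delay = 38.8 / 300000000 = 0.129333 μs.
Transmission budget = 0.346 − 0.129333 = 0.216667 μs.
R ≥ L / t_tx = 2000 bits / 2.16667e-07 s = 9.231 Gbps.

9.231 Gbps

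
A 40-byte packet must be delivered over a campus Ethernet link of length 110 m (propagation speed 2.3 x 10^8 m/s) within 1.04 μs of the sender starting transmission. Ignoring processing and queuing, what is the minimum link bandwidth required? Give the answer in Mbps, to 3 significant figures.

L = 320 bits.
Propagation delay = 110 / 2.3e+08 = 0.478261 μs.
Transmission budget = 1.04 − 0.478261 = 0.561739 μs.
R ≥ L / t_tx = 320 bits / 5.61739e-07 s = 570 Mbps.

570 Mbps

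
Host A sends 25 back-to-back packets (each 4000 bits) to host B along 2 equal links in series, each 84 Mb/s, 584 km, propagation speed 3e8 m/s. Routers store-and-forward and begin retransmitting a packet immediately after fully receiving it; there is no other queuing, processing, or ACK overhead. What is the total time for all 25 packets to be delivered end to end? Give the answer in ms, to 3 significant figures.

Per-hop transmission t_tx = L/R = 4000/84000000 = 0.047619 ms.
Per-hop propagation t_prop = 584000/300000000 = 1.94667 ms.
Pipeline fill: first packet needs 2·t_tx to clear all hops; remaining 24 packets each add one t_tx.
Total = (2+25-1)·t_tx + 2·t_prop = 26·0.047619 + 2·1.94667 = 5.13 ms.

5.13 ms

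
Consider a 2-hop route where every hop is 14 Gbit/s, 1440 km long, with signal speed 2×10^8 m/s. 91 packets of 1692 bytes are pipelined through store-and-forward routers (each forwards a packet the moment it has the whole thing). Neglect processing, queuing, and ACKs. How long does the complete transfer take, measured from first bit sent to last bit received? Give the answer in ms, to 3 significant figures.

Per-hop transmission t_tx = L/R = 13536/14000000000 = 0.000966857 ms.
Per-hop propagation t_prop = 1440000/200000000 = 7.2 ms.
Pipeline fill: first packet needs 2·t_tx to clear all hops; remaining 90 packets each add one t_tx.
Total = (2+91-1)·t_tx + 2·t_prop = 92·0.000966857 + 2·7.2 = 14.5 ms.

14.5 ms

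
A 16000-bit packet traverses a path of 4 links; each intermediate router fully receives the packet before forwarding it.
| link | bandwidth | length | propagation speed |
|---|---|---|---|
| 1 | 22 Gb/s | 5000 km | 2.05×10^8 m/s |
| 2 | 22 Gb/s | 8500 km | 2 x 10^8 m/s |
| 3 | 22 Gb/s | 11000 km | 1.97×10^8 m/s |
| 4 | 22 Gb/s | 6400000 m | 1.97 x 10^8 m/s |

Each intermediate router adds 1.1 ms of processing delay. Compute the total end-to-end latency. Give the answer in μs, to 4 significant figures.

Transmission delay per hop = L/R = 16000/22000000000 = 0.727273 μs; 4 hops → 2.90909 μs.
Propagation delays (d/s per hop): 24390.2, 42500, 55837.6, 32487.3 μs; sum = 155215 μs.
Processing at 3 router(s): 3 × 1.1 ms = 3300 μs.
End-to-end = 158500 μs.

158500 μs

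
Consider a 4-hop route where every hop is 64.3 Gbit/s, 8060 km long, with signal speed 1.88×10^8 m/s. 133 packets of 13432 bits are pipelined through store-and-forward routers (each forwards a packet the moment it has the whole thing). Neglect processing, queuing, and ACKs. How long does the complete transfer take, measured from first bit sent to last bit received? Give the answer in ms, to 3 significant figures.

Per-hop transmission t_tx = L/R = 13432/64300000000 = 0.000208896 ms.
Per-hop propagation t_prop = 8060000/188000000 = 42.8723 ms.
Pipeline fill: first packet needs 4·t_tx to clear all hops; remaining 132 packets each add one t_tx.
Total = (4+133-1)·t_tx + 4·t_prop = 136·0.000208896 + 4·42.8723 = 172 ms.

172 ms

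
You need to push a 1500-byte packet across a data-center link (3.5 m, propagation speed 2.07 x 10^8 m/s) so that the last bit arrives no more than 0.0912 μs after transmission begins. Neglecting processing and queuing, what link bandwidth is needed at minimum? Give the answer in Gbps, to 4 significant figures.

L = 12000 bits.
Propagation delay = 3.5 / 2.07e+08 = 0.0169082 μs.
Transmission budget = 0.0912 − 0.0169082 = 0.0742918 μs.
R ≥ L / t_tx = 12000 bits / 7.42918e-08 s = 161.5 Gbps.

161.5 Gbps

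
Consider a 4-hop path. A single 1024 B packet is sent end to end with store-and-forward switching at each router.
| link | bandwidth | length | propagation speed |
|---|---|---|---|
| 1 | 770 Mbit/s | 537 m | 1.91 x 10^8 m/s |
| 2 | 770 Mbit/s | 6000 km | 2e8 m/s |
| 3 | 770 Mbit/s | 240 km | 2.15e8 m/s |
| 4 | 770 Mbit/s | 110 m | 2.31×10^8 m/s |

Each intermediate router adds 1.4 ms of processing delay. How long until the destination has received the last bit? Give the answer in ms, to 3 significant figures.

35.4 ms

L = 1024 × 8 = 8192 bits.
Transmission delay per hop = L/R = 8192/770000000 = 0.010639 ms; 4 hops → 0.0425558 ms.
Propagation delays (d/s per hop): 0.00281152, 30, 1.11628, 0.00047619 ms; sum = 31.1196 ms.
Processing at 3 router(s): 3 × 1.4 ms = 4.2 ms.
End-to-end = 35.4 ms.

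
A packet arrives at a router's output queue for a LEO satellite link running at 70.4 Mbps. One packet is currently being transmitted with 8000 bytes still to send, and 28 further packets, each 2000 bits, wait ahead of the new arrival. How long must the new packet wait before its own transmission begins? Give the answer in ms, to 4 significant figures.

Each queued packet: L/R = 2000/70400000 = 0.0284091 ms.
28 queued → 0.795455 ms.
Plus remaining 64000 bits of current packet: 0.909091 ms.
Queuing delay = 1.705 ms.

1.705 ms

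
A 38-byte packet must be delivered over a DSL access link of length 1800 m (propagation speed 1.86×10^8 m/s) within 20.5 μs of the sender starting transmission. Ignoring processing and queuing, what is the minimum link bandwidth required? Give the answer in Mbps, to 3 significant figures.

L = 304 bits.
Propagation delay = 1800 / 186000000 = 9.67742 μs.
Transmission budget = 20.5 − 9.67742 = 10.8226 μs.
R ≥ L / t_tx = 304 bits / 1.08226e-05 s = 28.1 Mbps.

28.1 Mbps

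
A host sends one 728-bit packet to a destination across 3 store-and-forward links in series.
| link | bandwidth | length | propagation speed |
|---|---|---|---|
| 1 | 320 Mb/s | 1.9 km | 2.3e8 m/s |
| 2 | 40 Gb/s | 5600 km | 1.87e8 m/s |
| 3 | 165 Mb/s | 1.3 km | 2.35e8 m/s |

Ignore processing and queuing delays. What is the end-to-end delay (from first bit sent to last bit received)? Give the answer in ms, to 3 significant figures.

Transmission delays (L/R per hop): 0.002275, 1.82e-05, 0.00441212 ms; sum = 0.00670532 ms.
Propagation delays (d/s per hop): 0.00826087, 29.9465, 0.00553191 ms; sum = 29.9603 ms.
End-to-end = 30.0 ms.

30.0 ms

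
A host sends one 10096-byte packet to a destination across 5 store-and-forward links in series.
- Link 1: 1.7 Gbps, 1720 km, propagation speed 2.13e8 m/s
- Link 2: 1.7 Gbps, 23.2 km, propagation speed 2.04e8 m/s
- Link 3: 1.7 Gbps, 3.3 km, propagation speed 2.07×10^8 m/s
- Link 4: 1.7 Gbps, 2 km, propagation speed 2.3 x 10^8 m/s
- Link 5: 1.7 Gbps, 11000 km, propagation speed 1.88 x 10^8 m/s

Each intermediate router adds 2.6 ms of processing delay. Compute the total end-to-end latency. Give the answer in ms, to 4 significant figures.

L = 10096 × 8 = 80768 bits.
Transmission delay per hop = L/R = 80768/1700000000 = 0.0475106 ms; 5 hops → 0.237553 ms.
Propagation delays (d/s per hop): 8.07512, 0.113725, 0.015942, 0.00869565, 58.5106 ms; sum = 66.7241 ms.
Processing at 4 router(s): 4 × 2.6 ms = 10.4 ms.
End-to-end = 77.36 ms.

77.36 ms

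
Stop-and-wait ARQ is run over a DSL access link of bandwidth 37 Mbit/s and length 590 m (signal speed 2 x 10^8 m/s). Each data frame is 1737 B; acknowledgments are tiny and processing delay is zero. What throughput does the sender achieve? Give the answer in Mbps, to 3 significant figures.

36.4 Mbps

t_tx = L/R = 13896/37000000 = 0.000375568 s.
t_prop = 590/200000000 = 2.95e-06 s; RTT = 5.9e-06 s.
Cycle = t_tx + RTT = 0.000381468 s.
Throughput = L / cycle = 13896 / 0.000381468 = 36.4 Mbps.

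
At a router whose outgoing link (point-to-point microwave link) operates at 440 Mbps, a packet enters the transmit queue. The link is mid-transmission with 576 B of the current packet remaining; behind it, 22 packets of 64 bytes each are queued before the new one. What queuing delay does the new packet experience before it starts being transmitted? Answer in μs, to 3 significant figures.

36.1 μs

Each queued packet: L/R = 512/440000000 = 1.16364 μs.
22 queued → 25.6 μs.
Plus remaining 4608 bits of current packet: 10.4727 μs.
Queuing delay = 36.1 μs.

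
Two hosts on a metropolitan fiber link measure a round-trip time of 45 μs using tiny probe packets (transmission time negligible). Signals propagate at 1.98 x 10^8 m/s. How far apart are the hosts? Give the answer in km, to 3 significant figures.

One-way propagation = RTT/2 = 22.5 μs.
d = s × t = 198000000 × 2.25e-05 = 4.46 km.

4.46 km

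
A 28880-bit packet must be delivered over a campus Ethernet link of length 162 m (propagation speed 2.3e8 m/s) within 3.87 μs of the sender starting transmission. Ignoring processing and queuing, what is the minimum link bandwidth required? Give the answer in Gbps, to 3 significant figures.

9.12 Gbps

Propagation delay = 162 / 2.3e+08 = 0.704348 μs.
Transmission budget = 3.87 − 0.704348 = 3.16565 μs.
R ≥ L / t_tx = 28880 bits / 3.16565e-06 s = 9.12 Gbps.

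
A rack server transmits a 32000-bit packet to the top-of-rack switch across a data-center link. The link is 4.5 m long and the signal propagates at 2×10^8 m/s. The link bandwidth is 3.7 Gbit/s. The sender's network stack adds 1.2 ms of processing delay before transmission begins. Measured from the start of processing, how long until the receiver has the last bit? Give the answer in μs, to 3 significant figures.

Transmission delay = L/R = 32000 / 3700000000 = 8.64865 μs.
Propagation delay = d/s = 4.5 m / 200000000 m/s = 0.0225 μs.
Plus processing delay 1.2 ms = 1200 μs.
Total = 1210 μs.

1210 μs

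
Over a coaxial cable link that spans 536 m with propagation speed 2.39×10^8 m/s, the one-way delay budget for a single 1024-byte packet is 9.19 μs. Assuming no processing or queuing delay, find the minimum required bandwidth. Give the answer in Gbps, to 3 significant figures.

L = 8192 bits.
Propagation delay = 536 / 239000000 = 2.24268 μs.
Transmission budget = 9.19 − 2.24268 = 6.94732 μs.
R ≥ L / t_tx = 8192 bits / 6.94732e-06 s = 1.18 Gbps.

1.18 Gbps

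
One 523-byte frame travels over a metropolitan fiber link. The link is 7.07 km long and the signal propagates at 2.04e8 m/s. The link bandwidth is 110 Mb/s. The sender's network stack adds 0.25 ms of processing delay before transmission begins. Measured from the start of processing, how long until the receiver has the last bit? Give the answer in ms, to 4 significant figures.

0.3227 ms

L = 523 × 8 = 4184 bits.
Transmission delay = L/R = 4184 / 110000000 = 0.0380364 ms.
Propagation delay = d/s = 7070 m / 204000000 m/s = 0.0346569 ms.
Plus processing delay 0.25 ms = 0.25 ms.
Total = 0.3227 ms.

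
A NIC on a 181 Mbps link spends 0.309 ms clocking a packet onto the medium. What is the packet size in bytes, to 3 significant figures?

L = R × t_tx = 181000000 b/s × 0.000309 s = 55929 bits.
In bytes: 55929 / 8 = 6990 bytes.

6990 bytes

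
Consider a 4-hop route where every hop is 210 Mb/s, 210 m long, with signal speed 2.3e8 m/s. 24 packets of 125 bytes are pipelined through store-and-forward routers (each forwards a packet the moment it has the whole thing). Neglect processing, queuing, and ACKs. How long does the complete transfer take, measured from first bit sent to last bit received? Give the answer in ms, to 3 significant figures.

0.132 ms

Per-hop transmission t_tx = L/R = 1000/210000000 = 0.0047619 ms.
Per-hop propagation t_prop = 210/2.3e+08 = 0.000913043 ms.
Pipeline fill: first packet needs 4·t_tx to clear all hops; remaining 23 packets each add one t_tx.
Total = (4+24-1)·t_tx + 4·t_prop = 27·0.0047619 + 4·0.000913043 = 0.132 ms.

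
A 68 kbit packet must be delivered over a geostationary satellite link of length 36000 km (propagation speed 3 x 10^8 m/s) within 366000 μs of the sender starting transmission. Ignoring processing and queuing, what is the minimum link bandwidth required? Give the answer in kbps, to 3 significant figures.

276 kbps

Propagation delay = 36000000 / 300000000 = 120000 μs.
Transmission budget = 366000 − 120000 = 246000 μs.
R ≥ L / t_tx = 68000 bits / 0.246 s = 276 kbps.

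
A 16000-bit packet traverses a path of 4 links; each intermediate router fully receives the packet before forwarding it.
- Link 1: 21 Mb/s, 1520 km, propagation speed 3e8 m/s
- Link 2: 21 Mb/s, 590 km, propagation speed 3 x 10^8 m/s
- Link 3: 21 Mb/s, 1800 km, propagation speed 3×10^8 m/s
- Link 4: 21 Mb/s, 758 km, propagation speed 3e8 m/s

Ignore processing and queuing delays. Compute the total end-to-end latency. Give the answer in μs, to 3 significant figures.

Transmission delay per hop = L/R = 16000/21000000 = 761.905 μs; 4 hops → 3047.62 μs.
Propagation delays (d/s per hop): 5066.67, 1966.67, 6000, 2526.67 μs; sum = 15560 μs.
End-to-end = 18600 μs.

18600 μs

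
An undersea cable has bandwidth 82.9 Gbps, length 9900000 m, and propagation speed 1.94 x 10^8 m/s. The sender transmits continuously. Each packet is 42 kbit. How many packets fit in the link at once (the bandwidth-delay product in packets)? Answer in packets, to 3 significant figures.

101000 packets

Propagation delay = 9900000 / 194000000 = 0.0510309 s.
BDP = R × t_prop = 82900000000 × 0.0510309 = 4230460000 bits.
In packets of 42000 bits: 101000 packets.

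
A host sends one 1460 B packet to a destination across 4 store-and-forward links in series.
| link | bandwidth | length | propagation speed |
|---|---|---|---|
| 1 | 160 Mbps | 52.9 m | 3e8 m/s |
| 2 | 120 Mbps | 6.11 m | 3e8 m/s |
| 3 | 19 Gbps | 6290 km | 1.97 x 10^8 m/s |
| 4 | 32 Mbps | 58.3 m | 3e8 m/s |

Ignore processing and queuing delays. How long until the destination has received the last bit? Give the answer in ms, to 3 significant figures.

L = 1460 × 8 = 11680 bits.
Transmission delays (L/R per hop): 0.073, 0.0973333, 0.000614737, 0.365 ms; sum = 0.535948 ms.
Propagation delays (d/s per hop): 0.000176333, 2.03667e-05, 31.9289, 0.000194333 ms; sum = 31.9293 ms.
End-to-end = 32.5 ms.

32.5 ms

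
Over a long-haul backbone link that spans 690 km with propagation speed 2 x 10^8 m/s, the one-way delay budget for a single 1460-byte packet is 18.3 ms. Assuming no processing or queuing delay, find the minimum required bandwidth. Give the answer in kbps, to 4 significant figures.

L = 11680 bits.
Propagation delay = 690000 / 200000000 = 3.45 ms.
Transmission budget = 18.3 − 3.45 = 14.85 ms.
R ≥ L / t_tx = 11680 bits / 0.01485 s = 786.5 kbps.

786.5 kbps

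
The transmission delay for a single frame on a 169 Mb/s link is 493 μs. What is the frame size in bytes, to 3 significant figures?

10400 bytes

L = R × t_tx = 169000000 b/s × 0.000493 s = 83317 bits.
In bytes: 83317 / 8 = 10400 bytes.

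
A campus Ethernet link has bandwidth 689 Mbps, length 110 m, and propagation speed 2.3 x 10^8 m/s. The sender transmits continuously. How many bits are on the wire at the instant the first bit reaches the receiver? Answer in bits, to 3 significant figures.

330 bits

Propagation delay = 110 / 2.3e+08 = 4.78261e-07 s.
BDP = R × t_prop = 689000000 × 4.78261e-07 = 329.522 bits.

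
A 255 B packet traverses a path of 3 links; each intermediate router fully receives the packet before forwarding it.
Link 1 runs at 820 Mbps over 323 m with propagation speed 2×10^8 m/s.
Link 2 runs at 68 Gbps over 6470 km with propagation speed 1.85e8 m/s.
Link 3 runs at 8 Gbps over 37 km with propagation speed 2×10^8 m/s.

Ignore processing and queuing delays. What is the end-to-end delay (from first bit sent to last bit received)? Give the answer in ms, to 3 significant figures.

L = 255 × 8 = 2040 bits.
Transmission delays (L/R per hop): 0.0024878, 3e-05, 0.000255 ms; sum = 0.0027728 ms.
Propagation delays (d/s per hop): 0.001615, 34.973, 0.185 ms; sum = 35.1596 ms.
End-to-end = 35.2 ms.

35.2 ms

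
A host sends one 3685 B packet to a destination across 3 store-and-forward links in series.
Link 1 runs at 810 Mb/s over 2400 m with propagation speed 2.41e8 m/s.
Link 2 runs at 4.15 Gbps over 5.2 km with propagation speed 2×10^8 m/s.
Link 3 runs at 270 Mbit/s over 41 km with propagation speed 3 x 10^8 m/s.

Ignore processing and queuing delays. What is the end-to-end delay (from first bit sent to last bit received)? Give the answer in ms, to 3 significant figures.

L = 3685 × 8 = 29480 bits.
Transmission delays (L/R per hop): 0.0363951, 0.00710361, 0.109185 ms; sum = 0.152684 ms.
Propagation delays (d/s per hop): 0.00995851, 0.026, 0.136667 ms; sum = 0.172625 ms.
End-to-end = 0.325 ms.

0.325 ms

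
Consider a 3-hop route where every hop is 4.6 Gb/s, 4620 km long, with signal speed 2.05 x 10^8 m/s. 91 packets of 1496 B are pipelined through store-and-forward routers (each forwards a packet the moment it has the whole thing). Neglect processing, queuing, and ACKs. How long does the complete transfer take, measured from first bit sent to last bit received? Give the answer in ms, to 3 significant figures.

Per-hop transmission t_tx = L/R = 11968/4600000000 = 0.00260174 ms.
Per-hop propagation t_prop = 4620000/2.05e+08 = 22.5366 ms.
Pipeline fill: first packet needs 3·t_tx to clear all hops; remaining 90 packets each add one t_tx.
Total = (3+91-1)·t_tx + 3·t_prop = 93·0.00260174 + 3·22.5366 = 67.9 ms.

67.9 ms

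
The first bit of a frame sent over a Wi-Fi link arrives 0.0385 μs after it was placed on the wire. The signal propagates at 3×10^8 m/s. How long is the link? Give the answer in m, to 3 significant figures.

11.6 m

d = s × t_prop = 300000000 × 3.85e-08 = 11.6 m.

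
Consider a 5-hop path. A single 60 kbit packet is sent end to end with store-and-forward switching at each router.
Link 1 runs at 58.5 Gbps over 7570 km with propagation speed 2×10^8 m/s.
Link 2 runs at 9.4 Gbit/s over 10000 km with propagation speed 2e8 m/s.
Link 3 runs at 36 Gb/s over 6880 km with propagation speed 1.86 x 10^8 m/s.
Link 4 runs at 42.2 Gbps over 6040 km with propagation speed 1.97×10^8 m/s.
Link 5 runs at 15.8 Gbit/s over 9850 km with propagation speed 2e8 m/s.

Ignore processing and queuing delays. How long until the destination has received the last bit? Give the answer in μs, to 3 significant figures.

205000 μs

L = 60000 bits.
Transmission delays (L/R per hop): 1.02564, 6.38298, 1.66667, 1.4218, 3.79747 μs; sum = 14.2946 μs.
Propagation delays (d/s per hop): 37850, 50000, 36989.2, 30659.9, 49250 μs; sum = 204749 μs.
End-to-end = 205000 μs.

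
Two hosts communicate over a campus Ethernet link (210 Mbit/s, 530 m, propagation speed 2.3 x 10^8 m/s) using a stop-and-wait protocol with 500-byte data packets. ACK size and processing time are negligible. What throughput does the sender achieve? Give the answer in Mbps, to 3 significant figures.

169 Mbps

t_tx = L/R = 4000/210000000 = 1.90476e-05 s.
t_prop = 530/2.3e+08 = 2.30435e-06 s; RTT = 4.6087e-06 s.
Cycle = t_tx + RTT = 2.36563e-05 s.
Throughput = L / cycle = 4000 / 2.36563e-05 = 169 Mbps.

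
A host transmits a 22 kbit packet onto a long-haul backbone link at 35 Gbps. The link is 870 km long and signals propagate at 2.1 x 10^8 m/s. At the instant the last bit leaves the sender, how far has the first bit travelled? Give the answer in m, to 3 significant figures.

132 m

t_tx = L/R = 22000/35000000000 = 6.28571e-07 s.
Distance = s × t_tx = 210000000 × 6.28571e-07 = 132 m.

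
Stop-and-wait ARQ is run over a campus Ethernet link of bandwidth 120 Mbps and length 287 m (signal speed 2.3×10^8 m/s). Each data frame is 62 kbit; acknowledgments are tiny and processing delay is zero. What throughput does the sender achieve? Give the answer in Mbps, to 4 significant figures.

t_tx = L/R = 62000/120000000 = 0.000516667 s.
t_prop = 287/2.3e+08 = 1.24783e-06 s; RTT = 2.49565e-06 s.
Cycle = t_tx + RTT = 0.000519162 s.
Throughput = L / cycle = 62000 / 0.000519162 = 119.4 Mbps.

119.4 Mbps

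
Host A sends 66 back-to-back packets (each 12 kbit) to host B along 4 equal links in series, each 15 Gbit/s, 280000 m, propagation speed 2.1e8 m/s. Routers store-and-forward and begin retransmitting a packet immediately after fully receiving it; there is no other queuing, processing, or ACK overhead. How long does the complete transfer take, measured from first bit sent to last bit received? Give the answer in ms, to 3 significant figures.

Per-hop transmission t_tx = L/R = 12000/15000000000 = 0.0008 ms.
Per-hop propagation t_prop = 280000/210000000 = 1.33333 ms.
Pipeline fill: first packet needs 4·t_tx to clear all hops; remaining 65 packets each add one t_tx.
Total = (4+66-1)·t_tx + 4·t_prop = 69·0.0008 + 4·1.33333 = 5.39 ms.

5.39 ms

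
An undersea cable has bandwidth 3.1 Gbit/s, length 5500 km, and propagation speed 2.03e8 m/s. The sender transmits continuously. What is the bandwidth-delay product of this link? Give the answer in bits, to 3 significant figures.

84000000 bits

Propagation delay = 5500000 / 2.03e+08 = 0.0270936 s.
BDP = R × t_prop = 3100000000 × 0.0270936 = 83990100 bits.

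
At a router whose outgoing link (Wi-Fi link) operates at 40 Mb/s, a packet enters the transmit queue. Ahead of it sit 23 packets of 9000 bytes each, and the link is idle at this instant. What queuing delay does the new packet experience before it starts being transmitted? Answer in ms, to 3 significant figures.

Each queued packet: L/R = 72000/40000000 = 1.8 ms.
23 queued → 41.4 ms.
Queuing delay = 41.4 ms.

41.4 ms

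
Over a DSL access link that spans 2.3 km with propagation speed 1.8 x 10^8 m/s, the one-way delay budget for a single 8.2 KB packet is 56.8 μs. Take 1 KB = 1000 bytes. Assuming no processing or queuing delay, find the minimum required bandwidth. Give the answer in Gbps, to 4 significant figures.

1.490 Gbps

L = 65600 bits.
Propagation delay = 2300 / 180000000 = 12.7778 μs.
Transmission budget = 56.8 − 12.7778 = 44.0222 μs.
R ≥ L / t_tx = 65600 bits / 4.40222e-05 s = 1.490 Gbps.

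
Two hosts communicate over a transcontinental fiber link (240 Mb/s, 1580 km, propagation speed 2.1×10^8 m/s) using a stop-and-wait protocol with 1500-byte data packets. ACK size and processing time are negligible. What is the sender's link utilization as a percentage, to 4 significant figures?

t_tx = L/R = 12000/240000000 = 5e-05 s.
t_prop = 1580000/210000000 = 0.00752381 s; RTT = 0.0150476 s.
Cycle = t_tx + RTT = 0.0150976 s.
Utilization = t_tx / cycle = 5e-05/0.0150976 = 0.3312 %.

0.3312 %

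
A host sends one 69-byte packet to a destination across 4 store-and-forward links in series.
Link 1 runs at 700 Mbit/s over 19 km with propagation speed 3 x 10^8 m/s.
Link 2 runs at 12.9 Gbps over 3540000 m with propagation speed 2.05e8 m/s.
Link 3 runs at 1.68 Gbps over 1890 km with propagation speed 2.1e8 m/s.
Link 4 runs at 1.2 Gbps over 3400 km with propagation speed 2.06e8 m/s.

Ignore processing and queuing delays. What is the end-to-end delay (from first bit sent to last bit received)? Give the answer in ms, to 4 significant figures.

L = 69 × 8 = 552 bits.
Transmission delays (L/R per hop): 0.000788571, 4.27907e-05, 0.000328571, 0.00046 ms; sum = 0.00161993 ms.
Propagation delays (d/s per hop): 0.0633333, 17.2683, 9, 16.5049 ms; sum = 42.8365 ms.
End-to-end = 42.84 ms.

42.84 ms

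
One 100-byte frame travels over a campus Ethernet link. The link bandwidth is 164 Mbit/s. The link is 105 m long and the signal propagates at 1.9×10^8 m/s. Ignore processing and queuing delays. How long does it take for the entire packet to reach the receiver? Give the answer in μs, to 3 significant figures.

5.43 μs

L = 100 × 8 = 800 bits.
Transmission delay = L/R = 800 / 164000000 = 4.87805 μs.
Propagation delay = d/s = 105 m / 190000000 m/s = 0.552632 μs.
Total = 5.43 μs.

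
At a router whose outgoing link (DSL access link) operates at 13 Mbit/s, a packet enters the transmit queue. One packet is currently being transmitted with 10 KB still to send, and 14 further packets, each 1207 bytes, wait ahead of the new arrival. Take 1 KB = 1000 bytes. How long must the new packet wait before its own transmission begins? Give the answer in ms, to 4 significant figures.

16.55 ms

Each queued packet: L/R = 9656/13000000 = 0.742769 ms.
14 queued → 10.3988 ms.
Plus remaining 80000 bits of current packet: 6.15385 ms.
Queuing delay = 16.55 ms.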